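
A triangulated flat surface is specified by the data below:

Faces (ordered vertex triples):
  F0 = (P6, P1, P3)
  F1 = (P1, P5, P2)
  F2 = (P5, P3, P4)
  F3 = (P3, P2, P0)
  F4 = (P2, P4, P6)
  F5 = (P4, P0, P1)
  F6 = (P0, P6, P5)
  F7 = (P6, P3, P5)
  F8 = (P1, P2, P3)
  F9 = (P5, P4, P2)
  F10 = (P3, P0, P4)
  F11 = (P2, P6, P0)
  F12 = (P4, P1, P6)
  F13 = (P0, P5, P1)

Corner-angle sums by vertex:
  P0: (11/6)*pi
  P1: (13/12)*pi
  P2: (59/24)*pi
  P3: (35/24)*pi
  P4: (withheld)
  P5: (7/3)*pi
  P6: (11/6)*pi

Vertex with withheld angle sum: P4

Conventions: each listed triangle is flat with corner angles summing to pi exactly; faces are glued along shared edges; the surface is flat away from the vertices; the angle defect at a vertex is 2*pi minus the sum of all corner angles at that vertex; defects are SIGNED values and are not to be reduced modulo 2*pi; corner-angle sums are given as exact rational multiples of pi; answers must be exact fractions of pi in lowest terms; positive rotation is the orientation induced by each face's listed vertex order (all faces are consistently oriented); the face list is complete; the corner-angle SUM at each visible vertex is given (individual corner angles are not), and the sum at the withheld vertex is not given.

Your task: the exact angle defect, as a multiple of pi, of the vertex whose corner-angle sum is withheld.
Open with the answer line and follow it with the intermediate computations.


Answer: defect(P4) = -pi

V = 7, E = 21, F = 14; chi = V - E + F = 0
Gauss-Bonnet: total defect = 2*pi*chi = 0; visible defects sum to pi


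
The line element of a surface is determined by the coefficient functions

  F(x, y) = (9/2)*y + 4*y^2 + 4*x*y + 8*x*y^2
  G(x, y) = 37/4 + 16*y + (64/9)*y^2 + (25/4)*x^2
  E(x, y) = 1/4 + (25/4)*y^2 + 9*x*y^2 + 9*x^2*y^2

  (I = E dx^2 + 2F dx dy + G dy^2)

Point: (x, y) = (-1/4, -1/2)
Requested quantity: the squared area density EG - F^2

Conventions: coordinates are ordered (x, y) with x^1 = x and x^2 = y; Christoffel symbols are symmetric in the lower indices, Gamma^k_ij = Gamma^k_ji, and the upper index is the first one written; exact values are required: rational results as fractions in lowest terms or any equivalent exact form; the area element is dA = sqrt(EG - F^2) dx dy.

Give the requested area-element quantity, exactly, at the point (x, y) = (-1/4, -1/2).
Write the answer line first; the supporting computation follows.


Answer: EG - F^2 = 117641/36864

E = 89/64, F = -5/4, G = 1969/576; EG - F^2 = 117641/36864


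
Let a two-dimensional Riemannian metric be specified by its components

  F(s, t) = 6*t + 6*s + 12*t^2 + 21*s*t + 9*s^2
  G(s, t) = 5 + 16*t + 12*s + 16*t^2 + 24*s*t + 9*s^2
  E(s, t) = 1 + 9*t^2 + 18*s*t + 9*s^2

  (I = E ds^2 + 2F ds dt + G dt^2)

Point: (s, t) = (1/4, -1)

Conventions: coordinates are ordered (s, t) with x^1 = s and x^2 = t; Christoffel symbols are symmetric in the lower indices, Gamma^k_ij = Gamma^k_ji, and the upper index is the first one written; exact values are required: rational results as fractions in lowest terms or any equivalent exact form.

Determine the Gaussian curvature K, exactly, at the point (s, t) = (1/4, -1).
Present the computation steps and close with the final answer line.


E = 97/16, F = 45/16, G = 41/16, EG - F^2 = 61/8 at the point
E_s = -27/2, E_t = -27/2, F_s = -21/2, F_t = -51/4, G_s = -15/2, G_t = -10
E_tt = 18, F_st = 21, G_ss = 18
K follows from Brioschi's formula, (det M1 - det M2)/(EG - F^2)^2.
M1 = [[-E_tt/2 + F_st - G_ss/2, E_s/2, F_s - E_t/2], [F_t - G_s/2, E, F], [G_t/2, F, G]] = [[3, -27/4, -15/4], [-9, 97/16, 45/16], [-5, 45/16, 41/16]]; det M1 = -453/8
M2 = [[0, E_t/2, G_s/2], [E_t/2, E, F], [G_s/2, F, G]] = [[0, -27/4, -15/4], [-27/4, 97/16, 45/16], [-15/4, 45/16, 41/16]]; det M2 = -477/8
det M1 - det M2 = 3; K = 3 / (61/8)^2 = 192/3721

Answer: K = 192/3721


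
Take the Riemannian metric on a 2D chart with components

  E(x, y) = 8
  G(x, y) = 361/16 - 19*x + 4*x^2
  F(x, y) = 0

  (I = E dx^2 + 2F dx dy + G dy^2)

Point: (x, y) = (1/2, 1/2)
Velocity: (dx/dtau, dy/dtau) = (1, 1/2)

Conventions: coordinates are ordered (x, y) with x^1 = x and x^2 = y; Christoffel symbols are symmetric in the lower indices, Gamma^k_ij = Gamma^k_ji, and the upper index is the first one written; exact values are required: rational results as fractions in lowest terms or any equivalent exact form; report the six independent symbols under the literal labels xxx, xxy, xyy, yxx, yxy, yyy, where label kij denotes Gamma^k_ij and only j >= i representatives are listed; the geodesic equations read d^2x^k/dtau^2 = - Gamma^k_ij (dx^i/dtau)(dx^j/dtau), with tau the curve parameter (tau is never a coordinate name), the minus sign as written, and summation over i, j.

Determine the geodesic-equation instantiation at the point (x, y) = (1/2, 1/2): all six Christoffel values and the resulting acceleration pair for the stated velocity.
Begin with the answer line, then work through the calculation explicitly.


Answer: Gamma_xxx = 0, Gamma_xxy = 0, Gamma_xyy = 15/16, Gamma_yxx = 0, Gamma_yxy = -8/15, Gamma_yyy = 0; accelerations (d^2x/dtau^2, d^2y/dtau^2) = (-15/64, 8/15)

E = 8, F = 0, G = 225/16 at the point
E_x = 0, E_y = 0, F_x = 0, F_y = 0, G_x = -15, G_y = 0
EG - F^2 = 225/2;  g^inv = (2/225) * [[225/16, 0], [0, 8]]
first-kind symbols [ij,l] = (1/2)(d_i g_jl + d_j g_il - d_l g_ij): [xx,x] = E_x/2 = 0, [xx,y] = F_x - E_y/2 = 0, [xy,x] = E_y/2 = 0, [xy,y] = G_x/2 = -15/2, [yy,x] = F_y - G_x/2 = 15/2, [yy,y] = G_y/2 = 0
Gamma^x_ij = (G*[ij,x] - F*[ij,y])/(EG - F^2), Gamma^y_ij = (E*[ij,y] - F*[ij,x])/(EG - F^2)
Gamma_xxx = 0, Gamma_xxy = 0, Gamma_xyy = 15/16, Gamma_yxx = 0, Gamma_yxy = -8/15, Gamma_yyy = 0
d^2x/dtau^2 = -(Gamma_xxx*(1)^2 + 2*Gamma_xxy*(1)*(1/2) + Gamma_xyy*(1/2)^2) = -15/64
d^2y/dtau^2 = -(Gamma_yxx*(1)^2 + 2*Gamma_yxy*(1)*(1/2) + Gamma_yyy*(1/2)^2) = 8/15


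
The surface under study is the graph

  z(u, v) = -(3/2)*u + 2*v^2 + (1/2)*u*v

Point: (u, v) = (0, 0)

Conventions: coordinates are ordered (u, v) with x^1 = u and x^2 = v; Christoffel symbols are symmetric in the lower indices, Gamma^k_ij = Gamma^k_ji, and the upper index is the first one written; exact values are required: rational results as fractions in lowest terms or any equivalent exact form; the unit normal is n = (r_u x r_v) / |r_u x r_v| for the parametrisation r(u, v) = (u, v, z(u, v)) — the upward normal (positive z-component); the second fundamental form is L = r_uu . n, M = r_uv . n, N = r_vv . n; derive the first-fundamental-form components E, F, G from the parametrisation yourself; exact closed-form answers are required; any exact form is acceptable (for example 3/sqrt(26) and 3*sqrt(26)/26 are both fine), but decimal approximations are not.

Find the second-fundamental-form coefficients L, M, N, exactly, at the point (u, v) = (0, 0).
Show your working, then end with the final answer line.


z_u = -3/2, z_v = 0, z_uu = 0, z_uv = 1/2, z_vv = 4
E = 13/4, F = 0, G = 1; answer radicand W^2 = 13/4
unnormalised second-form numerators: l = 0, m = 1/2, n = 4; L = l/sqrt(13/4), and similarly M = m/sqrt(W^2), N = n/sqrt(W^2)

Answer: L = 0, M = sqrt(13)/13, N = 8*sqrt(13)/13


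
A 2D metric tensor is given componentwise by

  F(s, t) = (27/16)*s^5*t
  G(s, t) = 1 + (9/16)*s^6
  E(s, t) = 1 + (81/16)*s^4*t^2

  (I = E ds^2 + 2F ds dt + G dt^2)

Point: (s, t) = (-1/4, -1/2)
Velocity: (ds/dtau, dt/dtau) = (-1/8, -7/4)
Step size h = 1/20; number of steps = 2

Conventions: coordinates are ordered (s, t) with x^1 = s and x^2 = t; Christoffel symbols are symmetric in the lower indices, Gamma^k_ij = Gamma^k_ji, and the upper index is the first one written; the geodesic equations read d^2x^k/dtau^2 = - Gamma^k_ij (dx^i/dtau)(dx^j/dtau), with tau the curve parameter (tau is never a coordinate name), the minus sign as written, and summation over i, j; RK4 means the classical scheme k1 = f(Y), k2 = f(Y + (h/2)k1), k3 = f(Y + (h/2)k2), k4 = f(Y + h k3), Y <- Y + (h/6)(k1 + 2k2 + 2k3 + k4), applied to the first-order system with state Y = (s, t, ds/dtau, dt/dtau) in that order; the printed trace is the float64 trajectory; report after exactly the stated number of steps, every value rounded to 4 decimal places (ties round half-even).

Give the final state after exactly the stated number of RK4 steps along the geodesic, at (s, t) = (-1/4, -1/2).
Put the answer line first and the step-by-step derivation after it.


Answer: s = -0.2625, t = -0.6750, ds/dtau = -0.1243, dt/dtau = -1.7499

f(Y) = (ds/dtau, dt/dtau, -Gamma^s_ij Y'^i Y'^j, -Gamma^t_ij Y'^i Y'^j) with the Gammas evaluated at the stage position; h = 0.050000; intermediate values shown to 6 dp
step 0: s = -0.2500, t = -0.5000, ds/dtau = -0.1250, dt/dtau = -1.7500
step 1:
  k1: at (s, t) = (-0.250000, -0.500000), (ds/dtau, dt/dtau) = (-0.125000, -1.750000); Gamma_sss = -0.039351, Gamma_sst = -0.009838, Gamma_stt = 0.000000, Gamma_tss = -0.006558, Gamma_tst = -0.001640, Gamma_ttt = 0.000000; k1 = (-0.125000, -1.750000, 0.004919, 0.000820)
  k2: at (s, t) = (-0.253125, -0.543750), (ds/dtau, dt/dtau) = (-0.124877, -1.749980); Gamma_sss = -0.048247, Gamma_sst = -0.011230, Gamma_stt = 0.000000, Gamma_tss = -0.007487, Gamma_tst = -0.001743, Gamma_ttt = 0.000000; k2 = (-0.124877, -1.749980, 0.005661, 0.000878)
  k3: at (s, t) = (-0.253122, -0.543749), (ds/dtau, dt/dtau) = (-0.124858, -1.749978); Gamma_sss = -0.048246, Gamma_sst = -0.011229, Gamma_stt = 0.000000, Gamma_tss = -0.007486, Gamma_tst = -0.001742, Gamma_ttt = 0.000000; k3 = (-0.124858, -1.749978, 0.005659, 0.000878)
  k4: at (s, t) = (-0.256243, -0.587499), (ds/dtau, dt/dtau) = (-0.124717, -1.749956); Gamma_sss = -0.058349, Gamma_sst = -0.012725, Gamma_stt = 0.000000, Gamma_tss = -0.008483, Gamma_tst = -0.001850, Gamma_ttt = 0.000000; k4 = (-0.124717, -1.749956, 0.006462, 0.000939)
  Y <- Y + (h/6)(k1 + 2k2 + 2k3 + k4): s = -0.2562, t = -0.5875, ds/dtau = -0.1247, dt/dtau = -1.7500
step 2:
  k1: at (s, t) = (-0.256243, -0.587499), (ds/dtau, dt/dtau) = (-0.124716, -1.749956); Gamma_sss = -0.058350, Gamma_sst = -0.012725, Gamma_stt = 0.000000, Gamma_tss = -0.008483, Gamma_tst = -0.001850, Gamma_ttt = 0.000000; k1 = (-0.124716, -1.749956, 0.006462, 0.000939)
  k2: at (s, t) = (-0.259361, -0.631248), (ds/dtau, dt/dtau) = (-0.124555, -1.749933); Gamma_sss = -0.069741, Gamma_sst = -0.014327, Gamma_stt = 0.000000, Gamma_tss = -0.009552, Gamma_tst = -0.001962, Gamma_ttt = 0.000000; k2 = (-0.124555, -1.749933, 0.007328, 0.001004)
  k3: at (s, t) = (-0.259357, -0.631247), (ds/dtau, dt/dtau) = (-0.124533, -1.749931); Gamma_sss = -0.069738, Gamma_sst = -0.014326, Gamma_stt = 0.000000, Gamma_tss = -0.009551, Gamma_tst = -0.001962, Gamma_ttt = 0.000000; k3 = (-0.124533, -1.749931, 0.007326, 0.001003)
  k4: at (s, t) = (-0.262470, -0.674995), (ds/dtau, dt/dtau) = (-0.124350, -1.749906); Gamma_sss = -0.082495, Gamma_sst = -0.016039, Gamma_stt = 0.000000, Gamma_tss = -0.010693, Gamma_tst = -0.002079, Gamma_ttt = 0.000000; k4 = (-0.124350, -1.749906, 0.008256, 0.001070)
  Y <- Y + (h/6)(k1 + 2k2 + 2k3 + k4): s = -0.2625, t = -0.6750, ds/dtau = -0.1243, dt/dtau = -1.7499


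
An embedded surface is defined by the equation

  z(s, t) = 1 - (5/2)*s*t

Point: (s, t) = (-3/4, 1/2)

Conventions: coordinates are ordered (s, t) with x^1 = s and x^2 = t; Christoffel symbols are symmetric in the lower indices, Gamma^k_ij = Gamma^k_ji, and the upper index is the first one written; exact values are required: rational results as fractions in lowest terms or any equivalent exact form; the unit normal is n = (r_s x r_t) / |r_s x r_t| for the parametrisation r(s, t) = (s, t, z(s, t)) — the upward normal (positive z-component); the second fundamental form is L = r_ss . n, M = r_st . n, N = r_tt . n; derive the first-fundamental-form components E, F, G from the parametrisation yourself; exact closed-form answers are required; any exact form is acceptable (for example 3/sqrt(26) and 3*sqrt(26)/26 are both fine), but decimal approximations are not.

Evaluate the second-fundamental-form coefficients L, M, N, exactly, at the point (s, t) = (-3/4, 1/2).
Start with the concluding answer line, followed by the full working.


Answer: L = 0, M = -20*sqrt(389)/389, N = 0

z_s = -5/4, z_t = 15/8, z_ss = 0, z_st = -5/2, z_tt = 0
E = 41/16, F = -75/32, G = 289/64; answer radicand W^2 = 389/64
unnormalised second-form numerators: l = 0, m = -5/2, n = 0; L = l/sqrt(389/64), and similarly M = m/sqrt(W^2), N = n/sqrt(W^2)


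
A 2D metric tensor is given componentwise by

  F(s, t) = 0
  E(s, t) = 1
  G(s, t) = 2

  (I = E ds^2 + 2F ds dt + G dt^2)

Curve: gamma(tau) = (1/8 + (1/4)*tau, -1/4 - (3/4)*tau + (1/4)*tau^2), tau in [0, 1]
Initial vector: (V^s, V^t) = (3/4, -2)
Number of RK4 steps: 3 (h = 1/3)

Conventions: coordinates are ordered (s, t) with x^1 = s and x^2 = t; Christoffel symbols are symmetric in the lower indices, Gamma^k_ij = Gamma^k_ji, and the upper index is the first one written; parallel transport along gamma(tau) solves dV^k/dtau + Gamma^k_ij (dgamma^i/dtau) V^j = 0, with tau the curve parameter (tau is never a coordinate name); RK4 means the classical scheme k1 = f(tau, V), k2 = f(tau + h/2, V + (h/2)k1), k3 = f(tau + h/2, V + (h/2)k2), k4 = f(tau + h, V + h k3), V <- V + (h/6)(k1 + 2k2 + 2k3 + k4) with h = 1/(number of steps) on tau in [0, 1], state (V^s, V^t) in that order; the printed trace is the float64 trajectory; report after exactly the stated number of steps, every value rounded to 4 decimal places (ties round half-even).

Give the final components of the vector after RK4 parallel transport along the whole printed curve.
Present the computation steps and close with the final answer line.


gamma'(tau) = (1/4, -3/4 + (1/2)*tau); f(tau, V)^k = -Gamma^k_ij(gamma(tau)) gamma'^i(tau) V^j; h = 1/3; intermediate values shown to 6 dp
curve data and Christoffel symbols at the stage parameters:
  tau = 0.000000: gamma = (0.125000, -0.250000), gamma' = (0.250000, -0.750000); Gamma_sss = 0.000000, Gamma_sst = 0.000000, Gamma_stt = 0.000000, Gamma_tss = 0.000000, Gamma_tst = 0.000000, Gamma_ttt = 0.000000
  tau = 0.166667: gamma = (0.166667, -0.368056), gamma' = (0.250000, -0.666667); Gamma_sss = 0.000000, Gamma_sst = 0.000000, Gamma_stt = 0.000000, Gamma_tss = 0.000000, Gamma_tst = 0.000000, Gamma_ttt = 0.000000
  tau = 0.333333: gamma = (0.208333, -0.472222), gamma' = (0.250000, -0.583333); Gamma_sss = 0.000000, Gamma_sst = 0.000000, Gamma_stt = 0.000000, Gamma_tss = 0.000000, Gamma_tst = 0.000000, Gamma_ttt = 0.000000
  tau = 0.500000: gamma = (0.250000, -0.562500), gamma' = (0.250000, -0.500000); Gamma_sss = 0.000000, Gamma_sst = 0.000000, Gamma_stt = 0.000000, Gamma_tss = 0.000000, Gamma_tst = 0.000000, Gamma_ttt = 0.000000
  tau = 0.666667: gamma = (0.291667, -0.638889), gamma' = (0.250000, -0.416667); Gamma_sss = 0.000000, Gamma_sst = 0.000000, Gamma_stt = 0.000000, Gamma_tss = 0.000000, Gamma_tst = 0.000000, Gamma_ttt = 0.000000
  tau = 0.833333: gamma = (0.333333, -0.701389), gamma' = (0.250000, -0.333333); Gamma_sss = 0.000000, Gamma_sst = 0.000000, Gamma_stt = 0.000000, Gamma_tss = 0.000000, Gamma_tst = 0.000000, Gamma_ttt = 0.000000
  tau = 1.000000: gamma = (0.375000, -0.750000), gamma' = (0.250000, -0.250000); Gamma_sss = 0.000000, Gamma_sst = 0.000000, Gamma_stt = 0.000000, Gamma_tss = 0.000000, Gamma_tst = 0.000000, Gamma_ttt = 0.000000
step 0: V^s = 0.7500, V^t = -2.0000
step 1: k1 = (0.000000, 0.000000), k2 = (0.000000, 0.000000), k3 = (0.000000, 0.000000), k4 = (0.000000, 0.000000); V <- V + (h/6)(k1 + 2k2 + 2k3 + k4): V^s = 0.7500, V^t = -2.0000
step 2: k1 = (0.000000, 0.000000), k2 = (0.000000, 0.000000), k3 = (0.000000, 0.000000), k4 = (0.000000, 0.000000); V <- V + (h/6)(k1 + 2k2 + 2k3 + k4): V^s = 0.7500, V^t = -2.0000
step 3: k1 = (0.000000, 0.000000), k2 = (0.000000, 0.000000), k3 = (0.000000, 0.000000), k4 = (0.000000, 0.000000); V <- V + (h/6)(k1 + 2k2 + 2k3 + k4): V^s = 0.7500, V^t = -2.0000

Answer: V^s = 0.7500, V^t = -2.0000


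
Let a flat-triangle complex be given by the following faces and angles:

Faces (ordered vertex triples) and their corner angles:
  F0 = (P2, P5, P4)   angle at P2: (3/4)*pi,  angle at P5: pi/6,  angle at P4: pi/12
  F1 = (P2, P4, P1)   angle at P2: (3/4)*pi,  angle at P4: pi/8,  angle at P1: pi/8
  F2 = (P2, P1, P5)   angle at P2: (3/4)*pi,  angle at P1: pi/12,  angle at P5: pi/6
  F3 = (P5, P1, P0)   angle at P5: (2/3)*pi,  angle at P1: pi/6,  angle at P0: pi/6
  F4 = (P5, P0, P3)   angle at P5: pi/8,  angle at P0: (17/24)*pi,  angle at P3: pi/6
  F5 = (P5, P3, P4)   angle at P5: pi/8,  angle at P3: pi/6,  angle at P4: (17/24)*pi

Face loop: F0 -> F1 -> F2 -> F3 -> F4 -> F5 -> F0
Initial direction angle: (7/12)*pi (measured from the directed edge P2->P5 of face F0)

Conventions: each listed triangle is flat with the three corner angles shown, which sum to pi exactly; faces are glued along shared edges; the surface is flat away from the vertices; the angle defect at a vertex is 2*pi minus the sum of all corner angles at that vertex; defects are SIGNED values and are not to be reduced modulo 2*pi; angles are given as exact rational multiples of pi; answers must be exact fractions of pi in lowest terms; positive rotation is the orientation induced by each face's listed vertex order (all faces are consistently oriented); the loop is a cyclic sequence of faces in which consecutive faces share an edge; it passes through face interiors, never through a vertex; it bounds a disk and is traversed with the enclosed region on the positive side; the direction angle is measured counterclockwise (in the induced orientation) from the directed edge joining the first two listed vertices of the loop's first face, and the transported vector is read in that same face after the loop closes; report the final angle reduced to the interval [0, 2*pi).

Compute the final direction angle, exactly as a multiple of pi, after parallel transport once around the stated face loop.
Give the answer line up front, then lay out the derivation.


Answer: final direction angle = (13/12)*pi

enclosed vertex P2: corner angles sum to (9/4)*pi, defect = 2*pi - (9/4)*pi = -pi/4
enclosed vertex P5: corner angles sum to (5/4)*pi, defect = 2*pi - (5/4)*pi = (3/4)*pi
by Gauss-Bonnet the loop rotates the vector by the enclosed defect sum (positive orientation, mod 2*pi)
final angle = (7/12)*pi + pi/2 = (13/12)*pi (mod 2*pi)


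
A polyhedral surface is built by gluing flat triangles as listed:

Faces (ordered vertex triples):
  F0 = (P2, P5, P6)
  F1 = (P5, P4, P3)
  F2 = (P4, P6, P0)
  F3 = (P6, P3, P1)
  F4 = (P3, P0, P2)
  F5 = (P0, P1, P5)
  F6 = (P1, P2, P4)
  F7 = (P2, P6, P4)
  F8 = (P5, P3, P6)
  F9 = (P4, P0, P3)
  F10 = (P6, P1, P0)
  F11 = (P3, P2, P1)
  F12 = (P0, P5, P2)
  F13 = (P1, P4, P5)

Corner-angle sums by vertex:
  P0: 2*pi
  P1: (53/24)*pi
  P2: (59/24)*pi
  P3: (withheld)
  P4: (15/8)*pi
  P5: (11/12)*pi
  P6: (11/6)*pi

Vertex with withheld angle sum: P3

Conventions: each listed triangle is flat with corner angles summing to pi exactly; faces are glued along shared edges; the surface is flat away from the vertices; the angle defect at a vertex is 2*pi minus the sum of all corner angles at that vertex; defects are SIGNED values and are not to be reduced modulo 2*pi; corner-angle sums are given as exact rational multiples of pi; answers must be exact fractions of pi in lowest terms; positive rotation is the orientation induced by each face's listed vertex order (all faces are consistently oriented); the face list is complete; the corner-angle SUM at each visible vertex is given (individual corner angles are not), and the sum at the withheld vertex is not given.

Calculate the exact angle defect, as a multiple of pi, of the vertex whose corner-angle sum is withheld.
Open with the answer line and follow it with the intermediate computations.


Answer: defect(P3) = (-17/24)*pi

V = 7, E = 21, F = 14; chi = V - E + F = 0
Gauss-Bonnet: total defect = 2*pi*chi = 0; visible defects sum to (17/24)*pi


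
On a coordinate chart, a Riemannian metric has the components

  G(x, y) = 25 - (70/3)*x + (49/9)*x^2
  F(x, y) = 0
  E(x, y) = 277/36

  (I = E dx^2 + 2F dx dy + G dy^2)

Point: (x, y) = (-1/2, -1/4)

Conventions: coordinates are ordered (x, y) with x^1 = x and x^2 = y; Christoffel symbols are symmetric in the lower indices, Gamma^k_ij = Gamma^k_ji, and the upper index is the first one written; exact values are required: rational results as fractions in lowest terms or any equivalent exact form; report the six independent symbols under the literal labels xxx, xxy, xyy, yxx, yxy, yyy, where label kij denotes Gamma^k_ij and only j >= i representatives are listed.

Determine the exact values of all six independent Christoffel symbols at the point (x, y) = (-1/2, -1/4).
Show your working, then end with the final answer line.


E = 277/36, F = 0, G = 1369/36 at the point
E_x = 0, E_y = 0, F_x = 0, F_y = 0, G_x = -259/9, G_y = 0
EG - F^2 = 379213/1296;  g^inv = (1296/379213) * [[1369/36, 0], [0, 277/36]]
first-kind symbols [ij,l] = (1/2)(d_i g_jl + d_j g_il - d_l g_ij): [xx,x] = E_x/2 = 0, [xx,y] = F_x - E_y/2 = 0, [xy,x] = E_y/2 = 0, [xy,y] = G_x/2 = -259/18, [yy,x] = F_y - G_x/2 = 259/18, [yy,y] = G_y/2 = 0
Gamma^x_ij = (G*[ij,x] - F*[ij,y])/(EG - F^2), Gamma^y_ij = (E*[ij,y] - F*[ij,x])/(EG - F^2)

Answer: Gamma_xxx = 0, Gamma_xxy = 0, Gamma_xyy = 518/277, Gamma_yxx = 0, Gamma_yxy = -14/37, Gamma_yyy = 0


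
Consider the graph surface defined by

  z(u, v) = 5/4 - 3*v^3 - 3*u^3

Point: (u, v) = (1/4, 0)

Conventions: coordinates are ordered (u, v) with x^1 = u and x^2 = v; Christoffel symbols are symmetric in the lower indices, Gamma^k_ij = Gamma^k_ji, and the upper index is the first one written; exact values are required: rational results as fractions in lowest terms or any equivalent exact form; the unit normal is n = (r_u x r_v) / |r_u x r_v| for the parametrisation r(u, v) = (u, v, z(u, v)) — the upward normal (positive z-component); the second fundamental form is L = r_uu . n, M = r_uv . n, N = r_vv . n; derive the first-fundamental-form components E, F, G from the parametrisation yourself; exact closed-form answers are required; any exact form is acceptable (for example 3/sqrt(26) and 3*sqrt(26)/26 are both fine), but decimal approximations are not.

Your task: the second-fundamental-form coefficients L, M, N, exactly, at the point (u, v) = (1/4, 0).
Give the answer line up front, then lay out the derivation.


Answer: L = -72*sqrt(337)/337, M = 0, N = 0

z_u = -9/16, z_v = 0, z_uu = -9/2, z_uv = 0, z_vv = 0
E = 337/256, F = 0, G = 1; answer radicand W^2 = 337/256
unnormalised second-form numerators: l = -9/2, m = 0, n = 0; L = l/sqrt(337/256), and similarly M = m/sqrt(W^2), N = n/sqrt(W^2)


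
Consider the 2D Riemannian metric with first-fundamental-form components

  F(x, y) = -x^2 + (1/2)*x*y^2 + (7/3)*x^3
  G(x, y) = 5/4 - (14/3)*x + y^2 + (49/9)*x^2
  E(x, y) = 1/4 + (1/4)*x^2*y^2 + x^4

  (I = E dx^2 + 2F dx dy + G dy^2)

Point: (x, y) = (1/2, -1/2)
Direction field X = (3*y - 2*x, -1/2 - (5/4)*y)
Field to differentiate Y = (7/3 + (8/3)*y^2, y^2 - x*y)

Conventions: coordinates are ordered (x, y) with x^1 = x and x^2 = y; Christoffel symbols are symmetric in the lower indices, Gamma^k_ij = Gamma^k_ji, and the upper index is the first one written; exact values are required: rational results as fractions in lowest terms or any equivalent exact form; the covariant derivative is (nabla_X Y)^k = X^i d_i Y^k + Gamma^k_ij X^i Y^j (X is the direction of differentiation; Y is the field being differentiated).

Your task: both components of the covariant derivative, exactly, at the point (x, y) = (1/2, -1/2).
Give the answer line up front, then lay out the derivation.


Answer: (nabla_X Y)^x = -8861/3366, (nabla_X Y)^y = -16343/1122

E = 21/64, F = 5/48, G = 19/36 at the point
E_x = 9/16, E_y = -1/16, F_x = 7/8, F_y = -1/4, G_x = 7/9, G_y = -1
EG - F^2 = 187/1152;  g^inv = (1152/187) * [[19/36, -5/48], [-5/48, 21/64]]
first-kind symbols [ij,l] = (1/2)(d_i g_jl + d_j g_il - d_l g_ij): [xx,x] = E_x/2 = 9/32, [xx,y] = F_x - E_y/2 = 29/32, [xy,x] = E_y/2 = -1/32, [xy,y] = G_x/2 = 7/18, [yy,x] = F_y - G_x/2 = -23/36, [yy,y] = G_y/2 = -1/2
Gamma^x_ij = (G*[ij,x] - F*[ij,y])/(EG - F^2), Gamma^y_ij = (E*[ij,y] - F*[ij,x])/(EG - F^2)
Gamma_xxx = 249/748, Gamma_xxy = -197/561, Gamma_xyy = -2956/1683, Gamma_yxx = 4941/2992, Gamma_yxy = 603/748, Gamma_yyy = -337/561
X = (-5/2, 1/8), Y = (3, 1/2) at the point


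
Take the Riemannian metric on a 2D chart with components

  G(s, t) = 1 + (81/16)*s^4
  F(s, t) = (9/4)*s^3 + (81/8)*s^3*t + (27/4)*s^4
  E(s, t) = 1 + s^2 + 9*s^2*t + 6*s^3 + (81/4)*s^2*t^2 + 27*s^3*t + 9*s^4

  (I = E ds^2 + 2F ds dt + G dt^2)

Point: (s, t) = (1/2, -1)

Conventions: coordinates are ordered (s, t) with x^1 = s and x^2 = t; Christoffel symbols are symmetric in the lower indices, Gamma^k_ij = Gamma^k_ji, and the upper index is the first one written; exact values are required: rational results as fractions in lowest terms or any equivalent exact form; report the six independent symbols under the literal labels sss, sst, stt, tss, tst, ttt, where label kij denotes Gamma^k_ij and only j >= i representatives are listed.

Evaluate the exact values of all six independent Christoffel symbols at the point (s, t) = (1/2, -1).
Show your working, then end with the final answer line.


E = 2, F = -9/16, G = 337/256 at the point
E_s = 1, E_t = -9/2, F_s = -81/32, F_t = 81/64, G_s = 81/32, G_t = 0
EG - F^2 = 593/256;  g^inv = (256/593) * [[337/256, 9/16], [9/16, 2]]
first-kind symbols [ij,l] = (1/2)(d_i g_jl + d_j g_il - d_l g_ij): [ss,s] = E_s/2 = 1/2, [ss,t] = F_s - E_t/2 = -9/32, [st,s] = E_t/2 = -9/4, [st,t] = G_s/2 = 81/64, [tt,s] = F_t - G_s/2 = 0, [tt,t] = G_t/2 = 0
Gamma^s_ij = (G*[ij,s] - F*[ij,t])/(EG - F^2), Gamma^t_ij = (E*[ij,t] - F*[ij,s])/(EG - F^2)

Answer: Gamma_sss = 128/593, Gamma_sst = -576/593, Gamma_stt = 0, Gamma_tss = -72/593, Gamma_tst = 324/593, Gamma_ttt = 0


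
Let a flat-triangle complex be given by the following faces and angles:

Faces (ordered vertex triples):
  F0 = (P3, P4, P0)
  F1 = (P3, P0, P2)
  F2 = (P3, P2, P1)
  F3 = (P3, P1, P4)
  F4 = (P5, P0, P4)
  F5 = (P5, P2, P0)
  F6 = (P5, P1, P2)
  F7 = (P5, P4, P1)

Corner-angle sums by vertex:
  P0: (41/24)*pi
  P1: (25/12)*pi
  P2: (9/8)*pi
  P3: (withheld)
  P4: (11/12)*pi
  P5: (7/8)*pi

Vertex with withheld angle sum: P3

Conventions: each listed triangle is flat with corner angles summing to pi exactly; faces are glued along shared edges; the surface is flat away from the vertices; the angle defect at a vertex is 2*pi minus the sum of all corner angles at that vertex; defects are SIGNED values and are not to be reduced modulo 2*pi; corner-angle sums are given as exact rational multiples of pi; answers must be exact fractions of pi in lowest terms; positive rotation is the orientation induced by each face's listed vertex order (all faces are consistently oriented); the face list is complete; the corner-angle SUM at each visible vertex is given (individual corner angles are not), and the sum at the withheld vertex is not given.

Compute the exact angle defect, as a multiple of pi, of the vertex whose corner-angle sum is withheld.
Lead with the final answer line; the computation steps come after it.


Answer: defect(P3) = (17/24)*pi

V = 6, E = 12, F = 8; chi = V - E + F = 2
Gauss-Bonnet: total defect = 2*pi*chi = 4*pi; visible defects sum to (79/24)*pi


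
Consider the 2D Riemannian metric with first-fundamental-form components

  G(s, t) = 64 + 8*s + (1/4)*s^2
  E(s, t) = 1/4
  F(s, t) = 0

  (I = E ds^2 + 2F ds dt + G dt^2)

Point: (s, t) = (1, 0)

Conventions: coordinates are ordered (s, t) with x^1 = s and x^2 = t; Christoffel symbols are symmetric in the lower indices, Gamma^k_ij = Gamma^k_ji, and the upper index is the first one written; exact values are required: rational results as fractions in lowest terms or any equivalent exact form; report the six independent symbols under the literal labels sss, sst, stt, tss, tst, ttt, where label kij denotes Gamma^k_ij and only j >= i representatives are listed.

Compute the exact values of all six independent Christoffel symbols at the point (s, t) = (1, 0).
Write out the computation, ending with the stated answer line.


E = 1/4, F = 0, G = 289/4 at the point
E_s = 0, E_t = 0, F_s = 0, F_t = 0, G_s = 17/2, G_t = 0
EG - F^2 = 289/16;  g^inv = (16/289) * [[289/4, 0], [0, 1/4]]
first-kind symbols [ij,l] = (1/2)(d_i g_jl + d_j g_il - d_l g_ij): [ss,s] = E_s/2 = 0, [ss,t] = F_s - E_t/2 = 0, [st,s] = E_t/2 = 0, [st,t] = G_s/2 = 17/4, [tt,s] = F_t - G_s/2 = -17/4, [tt,t] = G_t/2 = 0
Gamma^s_ij = (G*[ij,s] - F*[ij,t])/(EG - F^2), Gamma^t_ij = (E*[ij,t] - F*[ij,s])/(EG - F^2)

Answer: Gamma_sss = 0, Gamma_sst = 0, Gamma_stt = -17, Gamma_tss = 0, Gamma_tst = 1/17, Gamma_ttt = 0


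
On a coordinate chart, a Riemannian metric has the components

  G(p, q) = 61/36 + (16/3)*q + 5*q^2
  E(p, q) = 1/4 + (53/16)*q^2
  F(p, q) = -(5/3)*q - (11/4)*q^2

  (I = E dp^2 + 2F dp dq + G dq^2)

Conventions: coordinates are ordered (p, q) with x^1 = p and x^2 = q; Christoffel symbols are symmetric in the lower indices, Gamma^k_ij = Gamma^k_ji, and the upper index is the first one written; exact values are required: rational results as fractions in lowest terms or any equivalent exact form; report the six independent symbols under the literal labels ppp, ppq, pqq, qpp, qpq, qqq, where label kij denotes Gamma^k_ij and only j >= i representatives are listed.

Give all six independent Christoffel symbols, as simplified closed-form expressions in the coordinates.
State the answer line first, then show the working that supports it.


Answer: Gamma_ppp = (-5247*q^3 - 3180*q^2)/(5184*q^4 + 4896*q^3 + 2353*q^2 + 768*q + 244), Gamma_ppq = (9540*q^3 + 10176*q^2 + 3233*q)/(5184*q^4 + 4896*q^3 + 2353*q^2 + 768*q + 244), Gamma_pqq = (-23760*q^3 - 38016*q^2 - 23784*q - 4880)/(15552*q^4 + 14688*q^3 + 7059*q^2 + 2304*q + 732), Gamma_qpp = (-25281*q^3 - 1908*q)/(20736*q^4 + 19584*q^3 + 9412*q^2 + 3072*q + 976), Gamma_qpq = (5247*q^3 + 3180*q^2)/(5184*q^4 + 4896*q^3 + 2353*q^2 + 768*q + 244), Gamma_qqq = (828*q^3 - 2832*q^2 - 880*q + 384)/(5184*q^4 + 4896*q^3 + 2353*q^2 + 768*q + 244)

E = 1/4 + (53/16)*q^2; F = -(5/3)*q - (11/4)*q^2; G = 61/36 + (16/3)*q + 5*q^2
Gamma^k_ij = (1/2) g^{kl} (d_i g_jl + d_j g_il - d_l g_ij), with g^inv = (1/(EG-F^2)) [[G, -F], [-F, E]]
first partials: E_p = 0, E_q = (53/8)*q, F_p = 0, F_q = -5/3 - (11/2)*q, G_p = 0, G_q = 16/3 + 10*q
D = EG - F^2 = 61/144 + (4/3)*q + (2353/576)*q^2 + (17/2)*q^3 + 9*q^4
expanded: Gamma^p_pp = (G E_p - 2F F_p + F E_q)/(2D), Gamma^p_pq = (G E_q - F G_p)/(2D), Gamma^p_qq = (2G F_q - G G_p - F G_q)/(2D), Gamma^q_pp = (2E F_p - E E_q - F E_p)/(2D), Gamma^q_pq = (E G_p - F E_q)/(2D), Gamma^q_qq = (E G_q - 2F F_q + F G_p)/(2D); substitute and cancel common factors


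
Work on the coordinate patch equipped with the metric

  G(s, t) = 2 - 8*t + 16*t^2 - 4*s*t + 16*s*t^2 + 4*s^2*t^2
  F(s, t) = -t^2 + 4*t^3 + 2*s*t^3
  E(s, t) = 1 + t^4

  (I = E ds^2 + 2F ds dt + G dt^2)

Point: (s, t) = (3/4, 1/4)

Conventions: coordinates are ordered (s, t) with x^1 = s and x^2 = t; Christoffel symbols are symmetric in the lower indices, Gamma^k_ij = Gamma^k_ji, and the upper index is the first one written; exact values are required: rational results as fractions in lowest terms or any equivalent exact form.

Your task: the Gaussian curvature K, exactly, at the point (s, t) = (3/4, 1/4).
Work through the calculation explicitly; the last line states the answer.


E = 257/256, F = 3/128, G = 73/64, EG - F^2 = 293/256 at the point
E_s = 0, E_t = 1/16, F_s = 1/32, F_t = 17/32, G_s = 3/8, G_t = 33/8
E_tt = 3/4, F_st = 3/8, G_ss = 1/2
K follows from Brioschi's formula, (det M1 - det M2)/(EG - F^2)^2.
M1 = [[-E_tt/2 + F_st - G_ss/2, E_s/2, F_s - E_t/2], [F_t - G_s/2, E, F], [G_t/2, F, G]] = [[-1/4, 0, 0], [11/32, 257/256, 3/128], [33/16, 3/128, 73/64]]; det M1 = -293/1024
M2 = [[0, E_t/2, G_s/2], [E_t/2, E, F], [G_s/2, F, G]] = [[0, 1/32, 3/16], [1/32, 257/256, 3/128], [3/16, 3/128, 73/64]]; det M2 = -37/1024
det M1 - det M2 = -1/4; K = -1/4 / (293/256)^2 = -16384/85849

Answer: K = -16384/85849


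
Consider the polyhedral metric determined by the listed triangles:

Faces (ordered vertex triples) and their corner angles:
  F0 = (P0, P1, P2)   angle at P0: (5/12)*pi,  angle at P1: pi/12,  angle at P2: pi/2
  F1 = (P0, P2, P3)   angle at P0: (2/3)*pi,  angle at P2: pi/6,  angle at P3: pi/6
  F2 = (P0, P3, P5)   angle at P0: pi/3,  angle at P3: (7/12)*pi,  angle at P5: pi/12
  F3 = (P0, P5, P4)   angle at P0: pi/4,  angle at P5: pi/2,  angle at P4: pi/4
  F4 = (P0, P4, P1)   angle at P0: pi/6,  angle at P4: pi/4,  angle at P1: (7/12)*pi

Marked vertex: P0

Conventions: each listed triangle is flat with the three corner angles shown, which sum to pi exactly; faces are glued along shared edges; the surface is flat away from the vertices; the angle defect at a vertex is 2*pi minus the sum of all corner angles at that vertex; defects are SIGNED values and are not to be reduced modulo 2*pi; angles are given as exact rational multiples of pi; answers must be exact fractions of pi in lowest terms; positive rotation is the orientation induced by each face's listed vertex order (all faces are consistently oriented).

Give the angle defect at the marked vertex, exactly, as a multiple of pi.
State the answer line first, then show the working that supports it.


Answer: defect(P0) = pi/6

Sum of corner angles at P0: (11/6)*pi
defect = 2*pi - (11/6)*pi


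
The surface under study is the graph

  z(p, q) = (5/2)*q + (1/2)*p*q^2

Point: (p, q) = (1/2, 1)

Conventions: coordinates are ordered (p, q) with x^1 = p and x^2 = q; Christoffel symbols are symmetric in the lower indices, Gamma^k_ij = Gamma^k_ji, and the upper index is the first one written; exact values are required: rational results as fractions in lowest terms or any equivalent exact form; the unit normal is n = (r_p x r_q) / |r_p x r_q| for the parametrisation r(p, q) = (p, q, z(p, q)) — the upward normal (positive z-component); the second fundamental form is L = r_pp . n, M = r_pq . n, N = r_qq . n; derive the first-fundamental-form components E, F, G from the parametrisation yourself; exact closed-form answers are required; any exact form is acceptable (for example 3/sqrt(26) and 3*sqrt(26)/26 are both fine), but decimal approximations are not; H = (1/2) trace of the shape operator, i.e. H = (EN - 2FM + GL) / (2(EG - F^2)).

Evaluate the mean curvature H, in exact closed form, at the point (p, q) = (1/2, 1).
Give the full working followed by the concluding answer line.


z_p = 1/2, z_q = 3, z_pp = 0, z_pq = 1, z_qq = 1/2
E = 5/4, F = 3/2, G = 10; answer radicand W^2 = 41/4
unnormalised second-form numerators: l = 0, m = 1, n = 1/2; L = l/sqrt(41/4), and similarly M = m/sqrt(W^2), N = n/sqrt(W^2)
H = (E*n - 2*F*m + G*l) / (2*(EG - F^2)*sqrt(W^2)); E*n - 2*F*m + G*l = -19/8, EG - F^2 = 41/4, so H = (-19/164)/sqrt(41/4)

Answer: H = -19*sqrt(41)/3362


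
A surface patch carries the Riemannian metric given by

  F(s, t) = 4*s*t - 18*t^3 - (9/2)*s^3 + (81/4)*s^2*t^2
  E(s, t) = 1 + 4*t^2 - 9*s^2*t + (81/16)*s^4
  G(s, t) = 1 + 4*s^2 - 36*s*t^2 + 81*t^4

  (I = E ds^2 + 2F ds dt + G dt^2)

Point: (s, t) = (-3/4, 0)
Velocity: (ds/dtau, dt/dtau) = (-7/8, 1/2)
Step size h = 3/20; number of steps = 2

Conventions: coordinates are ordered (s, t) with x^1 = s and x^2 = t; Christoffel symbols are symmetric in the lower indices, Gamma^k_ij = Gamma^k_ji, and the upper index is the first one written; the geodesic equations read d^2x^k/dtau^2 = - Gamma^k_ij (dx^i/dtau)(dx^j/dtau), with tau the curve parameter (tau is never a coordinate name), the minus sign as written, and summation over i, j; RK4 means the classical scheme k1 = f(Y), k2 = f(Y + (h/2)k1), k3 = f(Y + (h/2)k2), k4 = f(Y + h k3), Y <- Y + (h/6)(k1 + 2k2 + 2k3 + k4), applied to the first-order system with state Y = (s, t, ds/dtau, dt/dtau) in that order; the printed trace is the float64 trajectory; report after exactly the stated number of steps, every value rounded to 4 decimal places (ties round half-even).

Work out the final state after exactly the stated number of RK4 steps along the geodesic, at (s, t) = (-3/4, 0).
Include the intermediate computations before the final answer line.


f(Y) = (ds/dtau, dt/dtau, -Gamma^s_ij Y'^i Y'^j, -Gamma^t_ij Y'^i Y'^j) with the Gammas evaluated at the stage position; h = 0.150000; intermediate values shown to 6 dp
step 0: s = -0.7500, t = 0.0000, ds/dtau = -0.8750, dt/dtau = 0.5000
step 1:
  k1: at (s, t) = (-0.750000, 0.000000), (ds/dtau, dt/dtau) = (-0.875000, 0.500000); Gamma_sss = -0.880390, Gamma_sst = -0.521713, Gamma_stt = 0.000000, Gamma_tss = -1.043426, Gamma_tst = -0.618326, Gamma_ttt = 0.000000; k1 = (-0.875000, 0.500000, 0.217550, 0.257837)
  k2: at (s, t) = (-0.815625, 0.037500), (ds/dtau, dt/dtau) = (-0.858684, 0.519338); Gamma_sss = -0.911688, Gamma_sst = -0.496790, Gamma_stt = 0.167667, Gamma_tss = -1.054108, Gamma_tst = -0.574397, Gamma_ttt = 0.193859; k2 = (-0.858684, 0.519338, 0.183916, 0.212646)
  k3: at (s, t) = (-0.814401, 0.038950), (ds/dtau, dt/dtau) = (-0.861206, 0.515948); Gamma_sss = -0.909677, Gamma_sst = -0.496439, Gamma_stt = 0.174028, Gamma_tss = -1.056345, Gamma_tst = -0.576480, Gamma_ttt = 0.202087; k3 = (-0.861206, 0.515948, 0.187185, 0.217365)
  k4: at (s, t) = (-0.879181, 0.077392), (ds/dtau, dt/dtau) = (-0.846922, 0.532605); Gamma_sss = -0.922545, Gamma_sst = -0.466366, Gamma_stt = 0.324838, Gamma_tss = -1.055242, Gamma_tst = -0.533447, Gamma_ttt = 0.371562; k4 = (-0.846922, 0.532605, 0.148843, 0.170252)
  Y <- Y + (h/6)(k1 + 2k2 + 2k3 + k4): s = -0.8790, t = 0.0776, ds/dtau = -0.8473, dt/dtau = 0.5322
step 2:
  k1: at (s, t) = (-0.879043, 0.077579), (ds/dtau, dt/dtau) = (-0.847285, 0.532203); Gamma_sss = -0.922267, Gamma_sst = -0.466299, Gamma_stt = 0.325577, Gamma_tss = -1.055530, Gamma_tst = -0.533676, Gamma_ttt = 0.372621; k1 = (-0.847285, 0.532203, 0.149338, 0.170917)
  k2: at (s, t) = (-0.942589, 0.117495), (ds/dtau, dt/dtau) = (-0.836085, 0.545022); Gamma_sss = -0.918139, Gamma_sst = -0.432916, Gamma_stt = 0.457788, Gamma_tss = -1.045832, Gamma_tst = -0.493125, Gamma_ttt = 0.521456; k2 = (-0.836085, 0.545022, 0.111283, 0.126760)
  k3: at (s, t) = (-0.941749, 0.118456), (ds/dtau, dt/dtau) = (-0.838939, 0.541710); Gamma_sss = -0.916478, Gamma_sst = -0.432518, Gamma_stt = 0.461109, Gamma_tss = -1.047384, Gamma_tst = -0.494298, Gamma_ttt = 0.526973; k3 = (-0.838939, 0.541710, 0.116596, 0.133250)
  k4: at (s, t) = (-1.004883, 0.158836), (ds/dtau, dt/dtau) = (-0.829796, 0.552190); Gamma_sss = -0.899689, Gamma_sst = -0.397918, Gamma_stt = 0.568834, Gamma_tss = -1.029723, Gamma_tst = -0.455431, Gamma_ttt = 0.651049; k4 = (-0.829796, 0.552190, 0.081388, 0.093152)
  Y <- Y + (h/6)(k1 + 2k2 + 2k3 + k4): s = -1.0047, t = 0.1590, ds/dtau = -0.8301, dt/dtau = 0.5518

Answer: s = -1.0047, t = 0.1590, ds/dtau = -0.8301, dt/dtau = 0.5518


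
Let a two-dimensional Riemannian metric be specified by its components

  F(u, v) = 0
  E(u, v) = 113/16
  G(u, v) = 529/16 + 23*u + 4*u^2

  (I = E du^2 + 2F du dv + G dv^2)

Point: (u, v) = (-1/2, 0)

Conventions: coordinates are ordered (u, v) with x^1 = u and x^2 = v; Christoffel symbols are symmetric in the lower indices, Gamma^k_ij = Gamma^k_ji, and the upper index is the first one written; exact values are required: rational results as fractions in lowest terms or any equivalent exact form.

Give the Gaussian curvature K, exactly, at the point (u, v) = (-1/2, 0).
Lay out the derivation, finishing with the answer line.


E = 113/16, F = 0, G = 361/16, EG - F^2 = 40793/256 at the point
E_u = 0, E_v = 0, F_u = 0, F_v = 0, G_u = 19, G_v = 0
E_vv = 0, F_uv = 0, G_uu = 8
Compute both Brioschi determinants and normalise by (EG - F^2)^2.
M1 = [[-E_vv/2 + F_uv - G_uu/2, E_u/2, F_u - E_v/2], [F_v - G_u/2, E, F], [G_v/2, F, G]] = [[-4, 0, 0], [-19/2, 113/16, 0], [0, 0, 361/16]]; det M1 = -40793/64
M2 = [[0, E_v/2, G_u/2], [E_v/2, E, F], [G_u/2, F, G]] = [[0, 0, 19/2], [0, 113/16, 0], [19/2, 0, 361/16]]; det M2 = -40793/64
det M1 - det M2 = 0; K = 0 / (40793/256)^2 = 0

Answer: K = 0


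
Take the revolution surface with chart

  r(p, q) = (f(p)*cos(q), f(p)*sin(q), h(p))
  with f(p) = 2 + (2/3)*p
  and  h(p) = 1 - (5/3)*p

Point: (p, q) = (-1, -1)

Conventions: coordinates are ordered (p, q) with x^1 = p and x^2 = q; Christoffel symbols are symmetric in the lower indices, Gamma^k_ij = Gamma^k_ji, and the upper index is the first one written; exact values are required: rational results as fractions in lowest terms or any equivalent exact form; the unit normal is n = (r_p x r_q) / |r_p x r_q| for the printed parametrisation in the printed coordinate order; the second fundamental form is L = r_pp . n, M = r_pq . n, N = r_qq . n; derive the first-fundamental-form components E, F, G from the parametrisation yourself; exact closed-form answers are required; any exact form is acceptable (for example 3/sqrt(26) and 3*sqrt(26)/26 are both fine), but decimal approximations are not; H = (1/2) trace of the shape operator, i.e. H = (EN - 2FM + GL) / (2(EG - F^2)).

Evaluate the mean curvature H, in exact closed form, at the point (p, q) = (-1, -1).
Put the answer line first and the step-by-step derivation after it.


Answer: H = -15*sqrt(29)/232

f = 4/3, f' = 2/3, f'' = 0, h' = -5/3, h'' = 0
E = 29/9, F = 0, G = 16/9; answer radicand W^2 = 29/9
unnormalised second-form numerators: l = 0, m = 0, n = -20/9; L = l/sqrt(29/9), and similarly M = m/sqrt(W^2), N = n/sqrt(W^2)
H = (E*n - 2*F*m + G*l) / (2*(EG - F^2)*sqrt(W^2)); E*n - 2*F*m + G*l = -580/81, EG - F^2 = 464/81, so H = (-5/8)/sqrt(29/9)
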